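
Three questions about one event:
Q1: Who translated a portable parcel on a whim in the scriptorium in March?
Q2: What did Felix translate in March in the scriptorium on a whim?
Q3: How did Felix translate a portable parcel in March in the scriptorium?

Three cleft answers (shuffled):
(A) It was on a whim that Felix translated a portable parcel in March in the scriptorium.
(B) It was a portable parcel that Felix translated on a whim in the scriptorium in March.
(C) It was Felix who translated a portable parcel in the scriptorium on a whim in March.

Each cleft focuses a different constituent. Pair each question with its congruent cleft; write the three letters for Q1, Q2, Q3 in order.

Q1 asks about the subject (agent); cleft (C) focuses "Felix", which is the subject (agent) — so Q1 → C.
Q2 asks about the direct object; cleft (B) focuses "a portable parcel", which is the direct object — so Q2 → B.
Q3 asks about the manner; cleft (A) focuses "on a whim", which is the manner — so Q3 → A.
Mapping: Q1→C, Q2→B, Q3→A.

CBA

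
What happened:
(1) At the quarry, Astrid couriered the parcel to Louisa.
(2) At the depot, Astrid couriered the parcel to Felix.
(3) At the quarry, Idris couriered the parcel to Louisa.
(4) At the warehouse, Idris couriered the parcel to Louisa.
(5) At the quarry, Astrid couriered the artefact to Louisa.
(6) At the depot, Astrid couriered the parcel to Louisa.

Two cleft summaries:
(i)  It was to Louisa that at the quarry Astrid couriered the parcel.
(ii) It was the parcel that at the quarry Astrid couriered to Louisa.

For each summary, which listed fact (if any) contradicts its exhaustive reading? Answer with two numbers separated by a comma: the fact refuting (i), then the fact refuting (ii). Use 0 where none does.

(i): focus "Louisa". No fact shares same agent, thing, setting (Astrid / the parcel / at the quarry) with a different recipient. 0.
(ii): focus "the parcel". Looking for same agent, recipient, setting (Astrid / Louisa / at the quarry) with some other thing — fact (5) has the artefact there. Refuted.

0, 5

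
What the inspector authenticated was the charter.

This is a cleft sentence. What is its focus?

the charter

In a pseudo-cleft "What ... was X", the post-copular constituent X is the focus.
Here the focus is "the charter". The backgrounded (presupposed) material includes "the inspector".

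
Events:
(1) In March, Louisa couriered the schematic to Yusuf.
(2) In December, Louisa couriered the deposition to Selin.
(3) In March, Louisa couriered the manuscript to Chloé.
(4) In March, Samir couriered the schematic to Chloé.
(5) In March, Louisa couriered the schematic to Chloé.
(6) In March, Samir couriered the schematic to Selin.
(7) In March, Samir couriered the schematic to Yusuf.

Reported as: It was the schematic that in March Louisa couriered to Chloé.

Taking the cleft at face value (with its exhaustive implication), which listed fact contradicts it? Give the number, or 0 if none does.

Focus of the cleft: "the schematic" (the thing). Presupposed background: same agent, recipient, setting (Louisa / Chloé / in March).
Exhaustivity: the schematic is the only thing satisfying that background.
Fact (3) shares the background but with thing = the manuscript; exhaustivity is violated.

3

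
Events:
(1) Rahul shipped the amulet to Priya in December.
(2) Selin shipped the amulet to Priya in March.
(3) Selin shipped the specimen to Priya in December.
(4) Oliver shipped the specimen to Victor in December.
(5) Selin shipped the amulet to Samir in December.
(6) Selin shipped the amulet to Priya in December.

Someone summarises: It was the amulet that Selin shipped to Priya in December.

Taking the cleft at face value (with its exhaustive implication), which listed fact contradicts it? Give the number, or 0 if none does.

3

The cleft puts "the amulet" in focus and presupposes the open proposition with agent = Selin, recipient = Priya, setting = in December.
The exhaustive reading says no other thing fits that background.
Fact (3) shares the background but with thing = the specimen; exhaustivity is violated.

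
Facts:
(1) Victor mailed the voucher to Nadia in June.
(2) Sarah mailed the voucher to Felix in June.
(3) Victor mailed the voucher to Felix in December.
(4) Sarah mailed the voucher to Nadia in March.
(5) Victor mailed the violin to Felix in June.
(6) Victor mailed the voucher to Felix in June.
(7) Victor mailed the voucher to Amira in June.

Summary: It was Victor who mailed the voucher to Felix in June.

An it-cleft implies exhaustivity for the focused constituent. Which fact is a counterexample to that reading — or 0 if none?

The cleft puts "Victor" in focus and presupposes the open proposition with thing = the voucher, recipient = Felix, setting = in June.
Exhaustivity: Victor is the only agent satisfying that background.
Fact (2) shares the background but with agent = Sarah; exhaustivity is violated.

2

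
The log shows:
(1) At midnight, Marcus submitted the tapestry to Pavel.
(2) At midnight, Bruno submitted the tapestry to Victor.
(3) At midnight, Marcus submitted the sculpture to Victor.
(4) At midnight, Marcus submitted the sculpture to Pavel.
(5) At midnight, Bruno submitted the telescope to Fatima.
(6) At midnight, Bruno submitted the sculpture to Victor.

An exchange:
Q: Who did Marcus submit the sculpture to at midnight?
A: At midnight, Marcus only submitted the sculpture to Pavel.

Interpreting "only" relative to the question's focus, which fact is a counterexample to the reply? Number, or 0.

3

The question "Who did ... to ...?" targets the recipient, so in the reply the focus falls on "Pavel".
"Only" then excludes alternative recipients while the background — same agent, thing, setting (Marcus / the sculpture / at midnight) — is held fixed.
Fact (3) keeps same agent, thing, setting (Marcus / the sculpture / at midnight) but has recipient = Victor; that refutes the reply.
(Fact (1) would refute a reading with focus on the thing — but that is not what the question asks.)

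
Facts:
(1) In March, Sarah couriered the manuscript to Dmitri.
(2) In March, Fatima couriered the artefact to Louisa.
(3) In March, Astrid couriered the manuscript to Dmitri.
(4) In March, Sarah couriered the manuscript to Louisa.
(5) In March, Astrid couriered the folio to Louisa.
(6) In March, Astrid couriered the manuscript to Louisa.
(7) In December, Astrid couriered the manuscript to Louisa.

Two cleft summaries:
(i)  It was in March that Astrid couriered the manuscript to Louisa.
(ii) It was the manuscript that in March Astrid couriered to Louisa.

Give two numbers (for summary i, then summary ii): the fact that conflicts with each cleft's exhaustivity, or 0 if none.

(i): focus "in March". Looking for agent = Astrid, thing = the manuscript, recipient = Louisa with some other setting — fact (7) has in December there. Refuted.
(ii): focus "the manuscript". Looking for agent = Astrid, recipient = Louisa, setting = in March with some other thing — fact (5) has the folio there. Refuted.

7, 5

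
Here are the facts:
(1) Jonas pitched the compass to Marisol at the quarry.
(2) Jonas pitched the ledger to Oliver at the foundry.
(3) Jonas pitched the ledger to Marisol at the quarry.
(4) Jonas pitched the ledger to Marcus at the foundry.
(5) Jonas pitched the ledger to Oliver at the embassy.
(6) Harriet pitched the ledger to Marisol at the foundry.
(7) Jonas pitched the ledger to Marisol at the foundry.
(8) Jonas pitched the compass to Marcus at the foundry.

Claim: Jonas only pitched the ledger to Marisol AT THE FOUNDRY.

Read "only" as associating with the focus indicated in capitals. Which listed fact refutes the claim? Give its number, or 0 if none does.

Focus (in capitals) is "at the foundry" — the setting. "Only" excludes alternative settings while holding fixed Jonas as agent and the ledger as thing and Marisol as recipient.
Fact (3) shares the background but differs in setting (at the quarry) — a counterexample.

3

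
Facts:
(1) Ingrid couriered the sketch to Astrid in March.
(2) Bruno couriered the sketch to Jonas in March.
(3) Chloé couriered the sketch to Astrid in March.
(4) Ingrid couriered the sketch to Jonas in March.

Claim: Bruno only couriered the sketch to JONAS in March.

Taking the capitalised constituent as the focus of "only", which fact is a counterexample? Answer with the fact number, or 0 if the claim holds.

0

Focus (in capitals) is "Jonas" — the recipient. "Only" excludes alternative recipients while holding fixed same agent, thing, setting (Bruno / the sketch / in March).
Every other fact changes something in the background, not just the recipient. Nothing refutes the claim.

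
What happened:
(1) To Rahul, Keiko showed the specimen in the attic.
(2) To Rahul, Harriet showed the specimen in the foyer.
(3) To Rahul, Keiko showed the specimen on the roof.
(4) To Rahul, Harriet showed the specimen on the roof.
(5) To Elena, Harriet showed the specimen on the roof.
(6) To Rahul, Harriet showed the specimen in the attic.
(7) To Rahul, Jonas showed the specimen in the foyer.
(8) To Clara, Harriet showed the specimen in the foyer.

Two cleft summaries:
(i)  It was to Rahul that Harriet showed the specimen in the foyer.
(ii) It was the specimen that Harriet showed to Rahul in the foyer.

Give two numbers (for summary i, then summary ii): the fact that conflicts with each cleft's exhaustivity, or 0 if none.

8, 0

Summary (i) focuses "Rahul" (the recipient); background agent = Harriet, thing = the specimen, setting = in the foyer. Fact (8) matches that background with recipient = Clara — refutes (i).
Summary (ii) focuses "the specimen" (the thing); background agent = Harriet, recipient = Rahul, setting = in the foyer. No fact matches that background with a different thing, so 0.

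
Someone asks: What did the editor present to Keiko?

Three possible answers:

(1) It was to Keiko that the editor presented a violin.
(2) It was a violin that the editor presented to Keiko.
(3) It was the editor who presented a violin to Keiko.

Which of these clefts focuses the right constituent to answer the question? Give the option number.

The question word "what" targets the direct object.
Option (1) clefts "to Keiko" — the recipient, not what was asked.
Option (2) clefts "a violin" — that matches what the question asks about.
Option (3) clefts "the editor" — the subject (agent), not what was asked.
So the congruent reply is (2).

2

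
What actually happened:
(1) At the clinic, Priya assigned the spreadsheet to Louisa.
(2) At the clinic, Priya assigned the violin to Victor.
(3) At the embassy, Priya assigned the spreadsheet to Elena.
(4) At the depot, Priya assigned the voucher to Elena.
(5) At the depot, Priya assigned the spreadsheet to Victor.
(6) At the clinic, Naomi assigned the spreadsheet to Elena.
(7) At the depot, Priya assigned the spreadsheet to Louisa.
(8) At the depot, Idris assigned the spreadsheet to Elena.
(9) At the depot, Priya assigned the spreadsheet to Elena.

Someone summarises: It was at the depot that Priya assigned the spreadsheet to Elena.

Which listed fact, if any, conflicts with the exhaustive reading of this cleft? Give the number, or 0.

3

The cleft puts "at the depot" in focus and presupposes the open proposition with same agent, thing, recipient (Priya / the spreadsheet / Elena).
Exhaustivity: at the depot is the only setting satisfying that background.
Fact (3) shares the background but with setting = at the embassy; exhaustivity is violated.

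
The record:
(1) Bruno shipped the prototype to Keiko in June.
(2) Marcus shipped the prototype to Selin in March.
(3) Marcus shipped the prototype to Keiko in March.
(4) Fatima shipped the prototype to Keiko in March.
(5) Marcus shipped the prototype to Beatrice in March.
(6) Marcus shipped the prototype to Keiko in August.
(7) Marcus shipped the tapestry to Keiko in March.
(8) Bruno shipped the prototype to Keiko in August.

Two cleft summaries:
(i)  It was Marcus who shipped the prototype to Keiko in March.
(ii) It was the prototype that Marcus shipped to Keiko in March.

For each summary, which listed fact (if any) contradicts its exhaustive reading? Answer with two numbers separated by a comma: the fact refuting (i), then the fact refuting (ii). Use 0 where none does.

(i): focus "Marcus". Looking for the prototype as thing and Keiko as recipient and in March as setting with some other agent — fact (4) has Fatima there. Refuted.
(ii): focus "the prototype". Looking for Marcus as agent and Keiko as recipient and in March as setting with some other thing — fact (7) has the tapestry there. Refuted.

4, 7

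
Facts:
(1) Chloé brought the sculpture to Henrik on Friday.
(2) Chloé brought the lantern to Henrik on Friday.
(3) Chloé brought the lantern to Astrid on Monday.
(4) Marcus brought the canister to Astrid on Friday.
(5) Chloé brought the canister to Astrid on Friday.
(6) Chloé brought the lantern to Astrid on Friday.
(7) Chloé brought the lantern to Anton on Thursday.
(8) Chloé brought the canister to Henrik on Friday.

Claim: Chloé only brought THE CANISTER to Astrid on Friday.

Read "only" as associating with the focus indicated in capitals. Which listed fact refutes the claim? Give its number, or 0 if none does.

6

Focus (in capitals) is "the canister" — the thing. "Only" excludes alternative things while holding fixed same agent, recipient, setting (Chloé / Astrid / on Friday).
Fact (6) shares the background but differs in thing (the lantern) — a counterexample.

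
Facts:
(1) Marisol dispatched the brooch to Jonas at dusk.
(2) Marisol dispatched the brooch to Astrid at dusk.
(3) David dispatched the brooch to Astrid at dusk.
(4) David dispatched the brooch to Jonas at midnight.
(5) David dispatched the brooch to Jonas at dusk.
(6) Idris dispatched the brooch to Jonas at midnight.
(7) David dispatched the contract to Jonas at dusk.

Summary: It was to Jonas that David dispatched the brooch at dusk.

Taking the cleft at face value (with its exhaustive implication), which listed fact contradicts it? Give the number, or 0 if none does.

Focus of the cleft: "Jonas" (the recipient). Presupposed background: David as agent and the brooch as thing and at dusk as setting.
The exhaustive reading says no other recipient fits that background.
But fact (3) also has David as agent and the brooch as thing and at dusk as setting, with recipient = Astrid — so the exhaustive reading fails.

3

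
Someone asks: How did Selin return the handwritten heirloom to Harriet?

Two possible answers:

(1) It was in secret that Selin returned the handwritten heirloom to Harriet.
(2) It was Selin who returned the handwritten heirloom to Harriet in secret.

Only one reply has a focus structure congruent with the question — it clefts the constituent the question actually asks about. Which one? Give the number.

The question word "how" targets the manner.
Option (1) clefts "in secret" — that matches what the question asks about.
Option (2) clefts "Selin" — the subject (agent), not what was asked.
So the congruent reply is (1).

1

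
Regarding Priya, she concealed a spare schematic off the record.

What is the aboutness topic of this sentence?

The construction explicitly marks "Priya" as what the sentence is about — the topic.
The remainder of the clause is the comment (what is said about the topic).

Priya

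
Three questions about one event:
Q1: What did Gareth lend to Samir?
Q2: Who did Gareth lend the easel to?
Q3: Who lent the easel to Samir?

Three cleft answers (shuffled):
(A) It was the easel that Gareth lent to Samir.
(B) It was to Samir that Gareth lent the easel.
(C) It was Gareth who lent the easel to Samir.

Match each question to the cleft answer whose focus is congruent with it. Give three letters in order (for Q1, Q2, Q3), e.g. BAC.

Q1 asks about the direct object; cleft (A) focuses "the easel", which is the direct object — so Q1 → A.
Q2 asks about the recipient; cleft (B) focuses "to Samir", which is the recipient — so Q2 → B.
Q3 asks about the subject (agent); cleft (C) focuses "Gareth", which is the subject (agent) — so Q3 → C.
Mapping: Q1→A, Q2→B, Q3→C.

ABC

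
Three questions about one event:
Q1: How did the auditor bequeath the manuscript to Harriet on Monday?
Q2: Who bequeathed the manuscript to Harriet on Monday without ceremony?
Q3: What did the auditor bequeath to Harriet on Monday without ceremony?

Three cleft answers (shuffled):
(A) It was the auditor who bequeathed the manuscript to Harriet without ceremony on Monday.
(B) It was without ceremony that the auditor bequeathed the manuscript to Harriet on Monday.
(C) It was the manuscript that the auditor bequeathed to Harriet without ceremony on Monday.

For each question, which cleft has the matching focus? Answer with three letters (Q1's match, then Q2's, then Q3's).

BAC

Q1 asks about the manner; cleft (B) focuses "without ceremony", which is the manner — so Q1 → B.
Q2 asks about the subject (agent); cleft (A) focuses "the auditor", which is the subject (agent) — so Q2 → A.
Q3 asks about the direct object; cleft (C) focuses "the manuscript", which is the direct object — so Q3 → C.
Mapping: Q1→B, Q2→A, Q3→C.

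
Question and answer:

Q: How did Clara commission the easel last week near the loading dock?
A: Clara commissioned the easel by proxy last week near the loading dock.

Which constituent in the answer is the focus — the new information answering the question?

The wh-word "how" asks about the manner.
In the answer, "Clara", "the easel", "near the loading dock" and "last week" are given — repeated from the question.
The constituent filling the manner gap is "by proxy"; that is the focus and would carry nuclear stress.

by proxy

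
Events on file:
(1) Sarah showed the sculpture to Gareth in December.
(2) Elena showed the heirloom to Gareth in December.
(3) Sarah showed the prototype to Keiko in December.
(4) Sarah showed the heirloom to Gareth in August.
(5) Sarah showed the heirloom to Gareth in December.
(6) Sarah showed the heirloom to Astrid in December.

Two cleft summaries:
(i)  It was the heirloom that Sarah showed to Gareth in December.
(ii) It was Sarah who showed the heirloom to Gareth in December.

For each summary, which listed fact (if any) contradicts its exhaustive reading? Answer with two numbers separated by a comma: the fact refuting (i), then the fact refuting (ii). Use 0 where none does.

(i): focus "the heirloom". Looking for agent = Sarah, recipient = Gareth, setting = in December with some other thing — fact (1) has the sculpture there. Refuted.
(ii): focus "Sarah". Looking for thing = the heirloom, recipient = Gareth, setting = in December with some other agent — fact (2) has Elena there. Refuted.

1, 2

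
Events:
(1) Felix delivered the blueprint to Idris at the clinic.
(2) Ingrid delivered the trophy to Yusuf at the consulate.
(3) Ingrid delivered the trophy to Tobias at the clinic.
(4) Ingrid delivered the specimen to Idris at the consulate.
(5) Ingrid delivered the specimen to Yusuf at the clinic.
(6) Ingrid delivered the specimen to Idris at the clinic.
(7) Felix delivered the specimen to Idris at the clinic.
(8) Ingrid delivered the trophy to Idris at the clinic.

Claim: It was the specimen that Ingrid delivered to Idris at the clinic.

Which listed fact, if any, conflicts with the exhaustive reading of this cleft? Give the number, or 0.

8

Focus of the cleft: "the specimen" (the thing). Presupposed background: Ingrid as agent and Idris as recipient and at the clinic as setting.
Exhaustivity: the specimen is the only thing satisfying that background.
But fact (8) also has Ingrid as agent and Idris as recipient and at the clinic as setting, with thing = the trophy — so the exhaustive reading fails.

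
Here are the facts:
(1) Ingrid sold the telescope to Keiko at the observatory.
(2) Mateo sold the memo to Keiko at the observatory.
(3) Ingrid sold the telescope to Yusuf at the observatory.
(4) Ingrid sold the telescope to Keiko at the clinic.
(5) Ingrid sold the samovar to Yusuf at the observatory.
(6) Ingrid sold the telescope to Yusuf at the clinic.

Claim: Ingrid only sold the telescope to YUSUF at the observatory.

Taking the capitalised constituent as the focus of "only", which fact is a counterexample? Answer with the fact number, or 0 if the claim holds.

1

Focus (in capitals) is "Yusuf" — the recipient. "Only" excludes alternative recipients while holding fixed Ingrid as agent and the telescope as thing and at the observatory as setting.
Fact (1) matches on Ingrid as agent and the telescope as thing and at the observatory as setting, but has recipient = Keiko instead. That refutes the claim.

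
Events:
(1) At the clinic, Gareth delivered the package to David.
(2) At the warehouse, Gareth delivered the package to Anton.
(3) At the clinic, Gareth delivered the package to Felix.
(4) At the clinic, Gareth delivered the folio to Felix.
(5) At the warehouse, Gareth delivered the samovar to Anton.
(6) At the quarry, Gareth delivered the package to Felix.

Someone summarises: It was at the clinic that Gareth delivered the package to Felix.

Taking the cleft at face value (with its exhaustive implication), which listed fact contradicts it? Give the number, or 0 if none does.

6

The cleft puts "at the clinic" in focus and presupposes the open proposition with Gareth as agent and the package as thing and Felix as recipient.
Exhaustivity: at the clinic is the only setting satisfying that background.
But fact (6) also has Gareth as agent and the package as thing and Felix as recipient, with setting = at the quarry — so the exhaustive reading fails.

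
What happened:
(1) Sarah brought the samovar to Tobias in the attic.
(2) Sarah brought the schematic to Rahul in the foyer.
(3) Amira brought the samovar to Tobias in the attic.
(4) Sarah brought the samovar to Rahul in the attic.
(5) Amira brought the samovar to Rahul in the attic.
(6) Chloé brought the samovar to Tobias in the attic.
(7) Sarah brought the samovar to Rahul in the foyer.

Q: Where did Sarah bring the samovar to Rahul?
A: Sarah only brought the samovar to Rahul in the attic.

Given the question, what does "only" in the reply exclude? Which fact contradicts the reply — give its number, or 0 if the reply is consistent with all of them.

7

Answering "Where did ...?" puts focus on the setting — here, "in the attic".
"Only" then excludes alternative settings while the background — agent = Sarah, thing = the samovar, recipient = Rahul — is held fixed.
Fact (7) keeps agent = Sarah, thing = the samovar, recipient = Rahul but has setting = in the foyer; that refutes the reply.
(Fact (1) would refute a reading with focus on the recipient — but that is not what the question asks.)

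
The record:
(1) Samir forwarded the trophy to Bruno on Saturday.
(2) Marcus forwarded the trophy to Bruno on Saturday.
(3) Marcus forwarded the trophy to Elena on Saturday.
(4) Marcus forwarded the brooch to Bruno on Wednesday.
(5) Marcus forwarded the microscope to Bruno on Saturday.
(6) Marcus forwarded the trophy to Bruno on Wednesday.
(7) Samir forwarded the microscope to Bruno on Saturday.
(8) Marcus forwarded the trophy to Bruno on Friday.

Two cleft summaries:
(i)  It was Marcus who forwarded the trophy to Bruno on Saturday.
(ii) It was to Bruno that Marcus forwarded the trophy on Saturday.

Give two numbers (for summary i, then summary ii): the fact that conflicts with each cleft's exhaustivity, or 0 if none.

1, 3

(i): focus "Marcus". Looking for the trophy as thing and Bruno as recipient and on Saturday as setting with some other agent — fact (1) has Samir there. Refuted.
(ii): focus "Bruno". Looking for Marcus as agent and the trophy as thing and on Saturday as setting with some other recipient — fact (3) has Elena there. Refuted.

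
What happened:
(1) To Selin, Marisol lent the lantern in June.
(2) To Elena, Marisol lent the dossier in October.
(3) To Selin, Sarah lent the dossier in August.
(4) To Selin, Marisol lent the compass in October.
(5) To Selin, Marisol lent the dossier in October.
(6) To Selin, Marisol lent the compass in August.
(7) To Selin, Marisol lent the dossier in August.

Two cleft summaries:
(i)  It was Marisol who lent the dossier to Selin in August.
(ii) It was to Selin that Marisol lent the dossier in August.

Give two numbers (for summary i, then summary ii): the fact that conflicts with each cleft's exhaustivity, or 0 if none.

(i): focus "Marisol". Looking for the dossier as thing and Selin as recipient and in August as setting with some other agent — fact (3) has Sarah there. Refuted.
(ii): focus "Selin". No fact shares Marisol as agent and the dossier as thing and in August as setting with a different recipient. 0.

3, 0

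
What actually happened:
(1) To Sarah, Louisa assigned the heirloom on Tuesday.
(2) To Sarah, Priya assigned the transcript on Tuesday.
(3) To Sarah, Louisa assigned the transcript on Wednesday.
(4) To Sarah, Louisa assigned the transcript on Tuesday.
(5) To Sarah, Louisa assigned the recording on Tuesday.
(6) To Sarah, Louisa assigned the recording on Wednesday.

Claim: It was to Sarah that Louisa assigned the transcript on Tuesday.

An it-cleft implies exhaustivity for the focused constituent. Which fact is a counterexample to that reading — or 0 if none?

0

Focus of the cleft: "Sarah" (the recipient). Presupposed background: same agent, thing, setting (Louisa / the transcript / on Tuesday).
The exhaustive reading says no other recipient fits that background.
No listed fact matches the background with a different recipient. Exhaustivity holds.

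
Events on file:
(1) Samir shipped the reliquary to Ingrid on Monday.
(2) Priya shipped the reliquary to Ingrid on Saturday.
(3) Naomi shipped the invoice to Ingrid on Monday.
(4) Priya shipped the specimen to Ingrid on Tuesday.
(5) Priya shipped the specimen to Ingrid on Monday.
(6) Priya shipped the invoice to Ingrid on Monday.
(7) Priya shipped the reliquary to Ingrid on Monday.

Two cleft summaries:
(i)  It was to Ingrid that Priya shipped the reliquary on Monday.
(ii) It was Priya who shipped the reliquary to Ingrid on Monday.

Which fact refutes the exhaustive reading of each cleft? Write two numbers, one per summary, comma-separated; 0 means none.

Summary (i) focuses "Ingrid" (the recipient); background agent = Priya, thing = the reliquary, setting = on Monday. No fact matches that background with a different recipient, so 0.
Summary (ii) focuses "Priya" (the agent); background thing = the reliquary, recipient = Ingrid, setting = on Monday. Fact (1) matches that background with agent = Samir — refutes (ii).

0, 1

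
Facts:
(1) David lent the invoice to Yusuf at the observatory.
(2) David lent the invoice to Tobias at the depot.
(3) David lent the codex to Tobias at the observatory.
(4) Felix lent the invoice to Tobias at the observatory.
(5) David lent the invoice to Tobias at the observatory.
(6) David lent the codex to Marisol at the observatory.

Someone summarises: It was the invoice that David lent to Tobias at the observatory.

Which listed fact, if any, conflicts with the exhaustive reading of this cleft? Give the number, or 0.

3

The cleft puts "the invoice" in focus and presupposes the open proposition with same agent, recipient, setting (David / Tobias / at the observatory).
The exhaustive reading says no other thing fits that background.
But fact (3) also has same agent, recipient, setting (David / Tobias / at the observatory), with thing = the codex — so the exhaustive reading fails.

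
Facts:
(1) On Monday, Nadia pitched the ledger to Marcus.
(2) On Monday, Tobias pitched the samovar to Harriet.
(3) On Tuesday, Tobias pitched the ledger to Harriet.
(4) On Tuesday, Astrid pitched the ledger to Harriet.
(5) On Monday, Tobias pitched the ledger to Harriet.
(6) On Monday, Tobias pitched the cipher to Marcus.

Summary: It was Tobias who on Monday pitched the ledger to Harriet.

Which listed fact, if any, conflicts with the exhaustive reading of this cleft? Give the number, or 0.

0

Focus of the cleft: "Tobias" (the agent). Presupposed background: thing = the ledger, recipient = Harriet, setting = on Monday.
The exhaustive reading says no other agent fits that background.
No listed fact matches the background with a different agent. Exhaustivity holds.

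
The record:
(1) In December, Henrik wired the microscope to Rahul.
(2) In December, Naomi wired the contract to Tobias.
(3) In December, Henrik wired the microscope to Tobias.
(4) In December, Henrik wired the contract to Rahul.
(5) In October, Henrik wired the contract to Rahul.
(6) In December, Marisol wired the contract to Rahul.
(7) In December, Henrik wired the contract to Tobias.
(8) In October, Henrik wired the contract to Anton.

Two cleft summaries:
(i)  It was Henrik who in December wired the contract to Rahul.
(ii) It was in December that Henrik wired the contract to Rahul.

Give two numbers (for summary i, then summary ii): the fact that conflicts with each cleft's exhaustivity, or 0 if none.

6, 5

(i): focus "Henrik". Looking for the contract as thing and Rahul as recipient and in December as setting with some other agent — fact (6) has Marisol there. Refuted.
(ii): focus "in December". Looking for Henrik as agent and the contract as thing and Rahul as recipient with some other setting — fact (5) has in October there. Refuted.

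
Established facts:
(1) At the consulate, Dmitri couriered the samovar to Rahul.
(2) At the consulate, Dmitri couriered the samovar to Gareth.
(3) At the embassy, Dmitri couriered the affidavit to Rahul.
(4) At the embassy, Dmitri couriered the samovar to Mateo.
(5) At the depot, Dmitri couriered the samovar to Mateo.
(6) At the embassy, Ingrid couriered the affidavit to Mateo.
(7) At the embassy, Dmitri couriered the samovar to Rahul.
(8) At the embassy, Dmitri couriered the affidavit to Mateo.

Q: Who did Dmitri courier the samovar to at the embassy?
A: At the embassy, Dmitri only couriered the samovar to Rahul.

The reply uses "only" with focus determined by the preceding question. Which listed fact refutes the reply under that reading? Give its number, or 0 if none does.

4

Answering "Who did ... to ...?" puts focus on the recipient — here, "Rahul".
"Only" then excludes alternative recipients while the background — same agent, thing, setting (Dmitri / the samovar / at the embassy) — is held fixed.
Fact (4) shares the background with a different recipient (Mateo) — counterexample.
(Fact (1) would refute a reading with focus on the setting — but that is not what the question asks.)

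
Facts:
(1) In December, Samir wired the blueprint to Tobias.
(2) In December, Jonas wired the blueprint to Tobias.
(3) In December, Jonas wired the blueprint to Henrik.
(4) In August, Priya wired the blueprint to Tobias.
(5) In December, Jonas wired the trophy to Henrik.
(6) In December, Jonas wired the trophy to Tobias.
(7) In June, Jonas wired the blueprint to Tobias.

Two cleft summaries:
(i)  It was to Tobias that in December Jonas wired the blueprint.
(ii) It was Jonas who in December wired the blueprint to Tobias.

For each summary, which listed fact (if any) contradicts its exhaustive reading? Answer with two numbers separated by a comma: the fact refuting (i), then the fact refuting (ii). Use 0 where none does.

3, 1

(i): focus "Tobias". Looking for Jonas as agent and the blueprint as thing and in December as setting with some other recipient — fact (3) has Henrik there. Refuted.
(ii): focus "Jonas". Looking for the blueprint as thing and Tobias as recipient and in December as setting with some other agent — fact (1) has Samir there. Refuted.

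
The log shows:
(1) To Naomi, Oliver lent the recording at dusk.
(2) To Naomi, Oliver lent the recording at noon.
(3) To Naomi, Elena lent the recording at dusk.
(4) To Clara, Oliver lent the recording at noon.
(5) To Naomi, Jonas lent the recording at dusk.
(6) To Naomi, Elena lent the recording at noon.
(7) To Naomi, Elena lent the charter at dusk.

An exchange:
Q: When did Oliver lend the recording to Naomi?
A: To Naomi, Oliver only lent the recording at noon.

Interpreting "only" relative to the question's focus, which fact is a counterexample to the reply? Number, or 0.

Answering "When did ...?" puts focus on the setting — here, "at noon".
So "only" ranges over settings; the rest (same agent, thing, recipient (Oliver / the recording / Naomi)) is presupposed.
Fact (1) shares the background with a different setting (at dusk) — counterexample.
(Fact (4) would refute a reading with focus on the recipient — but that is not what the question asks.)

1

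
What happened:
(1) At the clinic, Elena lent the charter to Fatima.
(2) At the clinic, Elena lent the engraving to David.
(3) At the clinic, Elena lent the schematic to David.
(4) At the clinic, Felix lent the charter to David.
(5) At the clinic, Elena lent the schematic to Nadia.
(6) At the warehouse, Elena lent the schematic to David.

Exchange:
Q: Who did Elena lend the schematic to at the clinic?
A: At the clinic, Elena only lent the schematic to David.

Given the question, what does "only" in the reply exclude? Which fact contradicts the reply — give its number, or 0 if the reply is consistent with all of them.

Answering "Who did ... to ...?" puts focus on the recipient — here, "David".
So "only" ranges over recipients; the rest (Elena as agent and the schematic as thing and at the clinic as setting) is presupposed.
Fact (5) keeps Elena as agent and the schematic as thing and at the clinic as setting but has recipient = Nadia; that refutes the reply.
(Fact (2) would refute a reading with focus on the thing — but that is not what the question asks.)

5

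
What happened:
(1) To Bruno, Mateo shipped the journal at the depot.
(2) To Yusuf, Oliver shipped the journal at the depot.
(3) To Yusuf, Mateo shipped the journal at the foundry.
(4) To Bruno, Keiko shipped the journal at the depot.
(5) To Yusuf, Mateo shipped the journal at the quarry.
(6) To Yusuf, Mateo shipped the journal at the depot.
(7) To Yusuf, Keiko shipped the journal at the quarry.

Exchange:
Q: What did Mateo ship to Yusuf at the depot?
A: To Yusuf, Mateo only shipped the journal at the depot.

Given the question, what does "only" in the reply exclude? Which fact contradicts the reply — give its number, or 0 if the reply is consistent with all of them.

0

The question "What did ...?" targets the thing, so in the reply the focus falls on "the journal".
So "only" ranges over things; the rest (Mateo as agent and Yusuf as recipient and at the depot as setting) is presupposed.
No fact keeps Mateo as agent and Yusuf as recipient and at the depot as setting while changing the thing; every other fact differs on something backgrounded. The reply stands.
(Fact (1) would refute a reading with focus on the recipient — but that is not what the question asks.)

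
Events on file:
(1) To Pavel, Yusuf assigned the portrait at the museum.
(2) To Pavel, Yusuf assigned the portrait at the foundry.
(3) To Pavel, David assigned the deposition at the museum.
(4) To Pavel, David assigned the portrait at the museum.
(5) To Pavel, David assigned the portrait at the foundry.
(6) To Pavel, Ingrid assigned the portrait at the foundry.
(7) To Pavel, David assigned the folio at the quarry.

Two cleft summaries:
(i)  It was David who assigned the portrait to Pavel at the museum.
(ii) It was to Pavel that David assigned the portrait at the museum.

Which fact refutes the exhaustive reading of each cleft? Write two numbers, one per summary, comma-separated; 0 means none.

Summary (i) focuses "David" (the agent); background same thing, recipient, setting (the portrait / Pavel / at the museum). Fact (1) matches that background with agent = Yusuf — refutes (i).
Summary (ii) focuses "Pavel" (the recipient); background same agent, thing, setting (David / the portrait / at the museum). No fact matches that background with a different recipient, so 0.

1, 0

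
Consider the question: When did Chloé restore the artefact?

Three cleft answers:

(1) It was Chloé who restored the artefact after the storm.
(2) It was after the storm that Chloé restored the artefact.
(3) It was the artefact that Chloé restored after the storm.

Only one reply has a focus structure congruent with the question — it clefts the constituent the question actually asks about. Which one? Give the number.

2

The question word "when" targets the time.
Option (1) clefts "Chloé" — the subject (agent), not what was asked.
Option (2) clefts "after the storm" — that matches what the question asks about.
Option (3) clefts "the artefact" — the direct object, not what was asked.
So the congruent reply is (2).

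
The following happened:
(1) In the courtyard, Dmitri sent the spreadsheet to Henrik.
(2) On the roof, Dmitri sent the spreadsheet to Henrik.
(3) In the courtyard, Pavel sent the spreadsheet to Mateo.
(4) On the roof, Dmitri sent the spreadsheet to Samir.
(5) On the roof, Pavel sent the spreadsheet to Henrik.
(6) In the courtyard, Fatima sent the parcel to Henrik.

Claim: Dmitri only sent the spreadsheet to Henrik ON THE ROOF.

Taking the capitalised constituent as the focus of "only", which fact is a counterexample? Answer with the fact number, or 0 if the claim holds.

The capitals mark "on the roof" as focus. So "only" rules out other settings, with the rest (Dmitri as agent and the spreadsheet as thing and Henrik as recipient) as background.
Fact (1) shares the background but differs in setting (in the courtyard) — a counterexample.

1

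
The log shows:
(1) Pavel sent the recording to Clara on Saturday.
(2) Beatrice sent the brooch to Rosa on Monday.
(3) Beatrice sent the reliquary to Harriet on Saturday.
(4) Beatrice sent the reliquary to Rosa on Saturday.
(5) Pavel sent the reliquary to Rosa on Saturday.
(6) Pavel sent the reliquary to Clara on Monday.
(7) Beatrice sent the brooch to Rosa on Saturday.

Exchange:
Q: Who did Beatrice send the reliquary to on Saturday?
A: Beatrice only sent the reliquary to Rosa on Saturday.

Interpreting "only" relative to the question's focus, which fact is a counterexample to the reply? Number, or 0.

Answering "Who did ... to ...?" puts focus on the recipient — here, "Rosa".
"Only" then excludes alternative recipients while the background — Beatrice as agent and the reliquary as thing and on Saturday as setting — is held fixed.
Fact (3) keeps Beatrice as agent and the reliquary as thing and on Saturday as setting but has recipient = Harriet; that refutes the reply.
(Fact (7) would refute a reading with focus on the thing — but that is not what the question asks.)

3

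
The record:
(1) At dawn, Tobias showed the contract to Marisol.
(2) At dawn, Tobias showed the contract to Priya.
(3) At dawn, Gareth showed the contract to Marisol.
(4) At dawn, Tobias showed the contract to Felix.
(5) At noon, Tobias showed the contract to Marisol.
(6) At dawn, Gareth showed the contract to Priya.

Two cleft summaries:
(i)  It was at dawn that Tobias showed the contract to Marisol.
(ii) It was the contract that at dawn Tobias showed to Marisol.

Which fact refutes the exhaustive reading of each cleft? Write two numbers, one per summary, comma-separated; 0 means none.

5, 0

Summary (i) focuses "at dawn" (the setting); background Tobias as agent and the contract as thing and Marisol as recipient. Fact (5) matches that background with setting = at noon — refutes (i).
Summary (ii) focuses "the contract" (the thing); background Tobias as agent and Marisol as recipient and at dawn as setting. No fact matches that background with a different thing, so 0.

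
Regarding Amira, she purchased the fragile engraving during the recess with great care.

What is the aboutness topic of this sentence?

The construction explicitly marks "Amira" as what the sentence is about — the topic.
The remainder of the clause is the comment (what is said about the topic).

Amira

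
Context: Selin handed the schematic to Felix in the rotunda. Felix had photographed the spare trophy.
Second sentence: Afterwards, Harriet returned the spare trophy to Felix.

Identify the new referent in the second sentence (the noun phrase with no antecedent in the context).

"the spare trophy" and "Felix" in the second sentence are given — already mentioned in the context.
"Harriet" has no antecedent in the context; it is discourse-new.

Harriet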